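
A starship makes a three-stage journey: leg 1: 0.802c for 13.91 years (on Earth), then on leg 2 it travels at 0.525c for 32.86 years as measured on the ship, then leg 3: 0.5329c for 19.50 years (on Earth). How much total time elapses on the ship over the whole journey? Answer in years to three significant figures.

τ = 57.7 years

Leg 1: γ = 1/√(1 − 0.802²) = 1/√0.3568 = 1.674; τ_1 = 13.91/1.674 = 8.309 years.
Leg 2: 32.86 years is already measured on the ship.
Leg 3: γ = 1/√(1 − 0.5329²) = 1/√0.7160 = 1.182; τ_3 = 19.50/1.182 = 16.50 years.
Total: 8.309 + 32.86 + 16.50 years.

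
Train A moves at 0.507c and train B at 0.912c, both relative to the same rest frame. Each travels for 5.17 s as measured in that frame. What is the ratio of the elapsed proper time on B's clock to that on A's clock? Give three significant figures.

A: γ = 1/√(1 − 0.507²) = 1/√0.7430 = 1.160. B: γ = 1/√(1 − 0.912²) = 1/√0.1683 = 2.438.
τ_A/τ_B = γ_B/γ_A = 2.438/1.160 = 2.101, so τ_B/τ_A = 0.4759.

τ_B/τ_A = 0.476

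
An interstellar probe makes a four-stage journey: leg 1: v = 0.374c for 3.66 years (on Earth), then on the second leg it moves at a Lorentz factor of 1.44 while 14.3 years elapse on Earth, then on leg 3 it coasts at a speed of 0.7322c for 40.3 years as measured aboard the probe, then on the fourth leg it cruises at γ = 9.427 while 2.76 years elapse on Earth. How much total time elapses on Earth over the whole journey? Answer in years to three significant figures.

Leg 1: 3.66 years is already measured on Earth.
Leg 2: 14.3 years is already measured on Earth.
Leg 3: γ = 1/√(1 − 0.7322²) = 1/√0.4639 = 1.468; Δt_3 = 1.468 × 40.3 = 59.17 years.
Leg 4: 2.76 years is already measured on Earth.
Total: 3.660 + 14.30 + 59.17 + 2.760 years.

Δt = 79.9 years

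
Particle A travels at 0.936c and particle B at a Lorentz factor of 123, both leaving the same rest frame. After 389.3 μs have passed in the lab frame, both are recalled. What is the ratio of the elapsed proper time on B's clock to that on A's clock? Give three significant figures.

τ_B/τ_A = 0.0231

A: γ = 1/√(1 − 0.936²) = 1/√0.1239 = 2.841. B: γ = 123.
τ_A/τ_B = γ_B/γ_A = 123.0/2.841 = 43.30, so τ_B/τ_A = 0.02310.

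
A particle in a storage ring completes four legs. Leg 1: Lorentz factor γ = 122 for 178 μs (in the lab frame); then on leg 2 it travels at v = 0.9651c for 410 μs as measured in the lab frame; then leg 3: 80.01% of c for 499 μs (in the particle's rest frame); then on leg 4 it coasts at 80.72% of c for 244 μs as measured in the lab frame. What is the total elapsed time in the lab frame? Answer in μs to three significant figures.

Leg 1: 178 μs is already measured in the lab frame.
Leg 2: 410 μs is already measured in the lab frame.
Leg 3: β = 0.8001; γ = 1/√(1 − 0.8001²) = 1/√0.3598 = 1.667; Δt_3 = 1.667 × 499 = 831.9 μs.
Leg 4: 244 μs is already measured in the lab frame.
Total: 178.0 + 410.0 + 831.9 + 244.0 μs.

Δt = 1660 μs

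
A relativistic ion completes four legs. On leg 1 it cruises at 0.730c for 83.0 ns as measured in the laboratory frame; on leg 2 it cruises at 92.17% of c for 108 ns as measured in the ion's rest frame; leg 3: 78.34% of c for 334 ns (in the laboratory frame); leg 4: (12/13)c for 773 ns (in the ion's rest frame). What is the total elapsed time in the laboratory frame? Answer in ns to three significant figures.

Δt = 2710 ns

Leg 1: 83.0 ns is already measured in the laboratory frame.
Leg 2: β = 0.9217; γ = 1/√(1 − 0.9217²) = 1/√0.1505 = 2.578; Δt_2 = 2.578 × 108 = 278.4 ns.
Leg 3: 334 ns is already measured in the laboratory frame.
Leg 4: γ = 1/√(1 − (12/13)²) = 13/5 = 2.600; Δt_4 = 2.600 × 773 = 2010 ns.
Total: 83.00 + 278.4 + 334.0 + 2010 ns.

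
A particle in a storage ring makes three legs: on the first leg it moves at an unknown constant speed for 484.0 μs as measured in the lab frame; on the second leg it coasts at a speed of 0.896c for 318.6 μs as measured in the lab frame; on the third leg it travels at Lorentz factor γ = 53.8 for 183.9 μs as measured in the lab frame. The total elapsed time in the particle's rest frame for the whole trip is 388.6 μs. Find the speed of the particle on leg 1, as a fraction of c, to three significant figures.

β = 0.864

Leg 1: speed unknown; τ_1 = 484.0/γ_1.
Leg 2: γ = 1/√(1 − 0.896²) = 1/√0.1972 = 2.252; τ_2 = 318.6/2.252 = 141.5 μs.
Leg 3: γ = 53.8; τ_3 = 183.9/53.80 = 3.418 μs.
Total proper time: τ_1 + 141.5 + 3.418 = 388.6, so τ_1 = 388.6 − 144.9 = 243.7 μs.
γ_1 = 484.0/243.7 = 1.986; β = √(1 − 1/γ²) = √0.7465.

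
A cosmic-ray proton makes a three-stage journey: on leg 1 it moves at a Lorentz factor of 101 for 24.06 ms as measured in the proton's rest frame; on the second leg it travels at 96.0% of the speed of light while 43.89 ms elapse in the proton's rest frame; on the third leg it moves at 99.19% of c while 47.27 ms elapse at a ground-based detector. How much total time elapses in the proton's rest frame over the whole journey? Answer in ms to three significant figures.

τ = 74.0 ms

Leg 1: 24.06 ms is already measured in the proton's rest frame.
Leg 2: 43.89 ms is already measured in the proton's rest frame.
Leg 3: β = 0.9919; γ = 1/√(1 − 0.9919²) = 1/√0.01613 = 7.873; τ_3 = 47.27/7.873 = 6.004 ms.
Total: 24.06 + 43.89 + 6.004 ms.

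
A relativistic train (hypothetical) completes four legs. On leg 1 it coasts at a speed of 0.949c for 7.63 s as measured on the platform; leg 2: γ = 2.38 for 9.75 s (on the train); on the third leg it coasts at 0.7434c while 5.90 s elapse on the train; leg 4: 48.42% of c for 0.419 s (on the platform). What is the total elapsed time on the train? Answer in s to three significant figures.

Leg 1: γ = 1/√(1 − 0.949²) = 1/√0.09940 = 3.172; τ_1 = 7.63/3.172 = 2.406 s.
Leg 2: 9.75 s is already measured on the train.
Leg 3: 5.90 s is already measured on the train.
Leg 4: β = 0.4842; γ = 1/√(1 − 0.4842²) = 1/√0.7656 = 1.143; τ_4 = 0.419/1.143 = 0.3666 s.
Total: 2.406 + 9.750 + 5.900 + 0.3666 s.

τ = 18.4 s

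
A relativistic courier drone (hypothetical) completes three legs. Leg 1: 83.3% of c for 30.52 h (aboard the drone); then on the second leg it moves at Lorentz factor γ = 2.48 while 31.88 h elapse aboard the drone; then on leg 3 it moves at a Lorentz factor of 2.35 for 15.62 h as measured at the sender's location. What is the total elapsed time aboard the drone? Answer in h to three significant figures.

Leg 1: 30.52 h is already measured aboard the drone.
Leg 2: 31.88 h is already measured aboard the drone.
Leg 3: γ = 2.35; τ_3 = 15.62/2.350 = 6.647 h.
Total: 30.52 + 31.88 + 6.647 h.

τ = 69.0 h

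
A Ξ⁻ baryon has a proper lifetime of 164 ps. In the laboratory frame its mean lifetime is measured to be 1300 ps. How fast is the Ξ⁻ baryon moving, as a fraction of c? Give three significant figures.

v = 0.992c

γ = Δt/τ₀ = 1300/164 = 7.927
β = √(1 − 1/γ²) = √(1 − 0.01591) = √0.9841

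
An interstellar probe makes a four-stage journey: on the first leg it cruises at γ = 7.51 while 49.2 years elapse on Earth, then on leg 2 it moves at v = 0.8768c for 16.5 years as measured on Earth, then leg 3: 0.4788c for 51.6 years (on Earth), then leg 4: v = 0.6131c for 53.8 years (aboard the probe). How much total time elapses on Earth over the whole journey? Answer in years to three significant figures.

Δt = 185 years

Leg 1: 49.2 years is already measured on Earth.
Leg 2: 16.5 years is already measured on Earth.
Leg 3: 51.6 years is already measured on Earth.
Leg 4: γ = 1/√(1 − 0.6131²) = 1/√0.6241 = 1.266; Δt_4 = 1.266 × 53.8 = 68.10 years.
Total: 49.20 + 16.50 + 51.60 + 68.10 years.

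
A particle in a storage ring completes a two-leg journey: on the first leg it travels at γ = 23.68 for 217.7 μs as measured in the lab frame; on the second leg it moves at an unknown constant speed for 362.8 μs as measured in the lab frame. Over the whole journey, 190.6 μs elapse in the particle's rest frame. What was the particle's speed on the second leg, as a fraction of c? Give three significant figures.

Leg 1: γ = 23.68; τ_1 = 217.7/23.68 = 9.193 μs.
Leg 2: speed unknown; τ_2 = 362.8/γ_2.
Total proper time: 9.193 + τ_2 = 190.6, so τ_2 = 190.6 − 9.193 = 181.4 μs.
γ_2 = 362.8/181.4 = 2.000; β = √(1 − 1/γ²) = √0.7500.

β = 0.866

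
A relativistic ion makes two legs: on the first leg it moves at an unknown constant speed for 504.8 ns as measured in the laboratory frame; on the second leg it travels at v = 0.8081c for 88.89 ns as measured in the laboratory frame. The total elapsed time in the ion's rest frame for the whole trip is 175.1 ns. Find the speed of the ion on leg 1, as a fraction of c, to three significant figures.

β = 0.970

Leg 1: speed unknown; τ_1 = 504.8/γ_1.
Leg 2: γ = 1/√(1 − 0.8081²) = 1/√0.3470 = 1.698; τ_2 = 88.89/1.698 = 52.36 ns.
Total proper time: τ_1 + 52.36 = 175.1, so τ_1 = 175.1 − 52.36 = 122.7 ns.
γ_1 = 504.8/122.7 = 4.113; β = √(1 − 1/γ²) = √0.9409.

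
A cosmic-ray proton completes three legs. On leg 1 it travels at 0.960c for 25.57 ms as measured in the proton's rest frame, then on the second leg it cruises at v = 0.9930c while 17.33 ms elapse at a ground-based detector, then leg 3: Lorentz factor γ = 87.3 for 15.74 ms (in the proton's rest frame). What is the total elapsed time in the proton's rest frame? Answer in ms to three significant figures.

τ = 43.4 ms

Leg 1: 25.57 ms is already measured in the proton's rest frame.
Leg 2: γ = 1/√(1 − 0.9930²) = 1/√0.01395 = 8.466; τ_2 = 17.33/8.466 = 2.047 ms.
Leg 3: 15.74 ms is already measured in the proton's rest frame.
Total: 25.57 + 2.047 + 15.74 ms.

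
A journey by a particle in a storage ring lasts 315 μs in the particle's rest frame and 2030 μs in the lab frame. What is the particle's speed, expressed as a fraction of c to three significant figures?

The proper time is measured in the particle's rest frame (both events occur at the particle's location); Δt is measured in the lab frame. γ = Δt/τ = 2030/315 = 6.444.
β = √(1 − 1/γ²) = √(1 − 0.02408) = √0.9759

v = 0.988c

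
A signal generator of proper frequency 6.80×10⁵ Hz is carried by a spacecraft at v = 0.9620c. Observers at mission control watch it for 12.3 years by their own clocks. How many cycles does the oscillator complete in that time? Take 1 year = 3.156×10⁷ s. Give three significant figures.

γ = 1/√(1 − 0.9620²) = 1/√0.07456 = 3.662
During 12.3 years of lab time, the oscillator's proper time advances by τ = Δt/γ = 12.3/3.662 = 3.359 years = 1.060×10⁸ s.
N = f × τ = 6.80×10⁵ × 1.060×10⁸ = 7.208×10¹³.

N = 7.21×10¹³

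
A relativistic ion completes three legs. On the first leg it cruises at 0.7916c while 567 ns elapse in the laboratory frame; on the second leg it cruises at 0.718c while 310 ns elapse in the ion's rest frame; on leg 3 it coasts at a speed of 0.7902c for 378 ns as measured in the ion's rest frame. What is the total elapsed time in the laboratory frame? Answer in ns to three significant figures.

Leg 1: 567 ns is already measured in the laboratory frame.
Leg 2: γ = 1/√(1 − 0.718²) = 1/√0.4845 = 1.437; Δt_2 = 1.437 × 310 = 445.4 ns.
Leg 3: γ = 1/√(1 − 0.7902²) = 1/√0.3756 = 1.632; Δt_3 = 1.632 × 378 = 616.8 ns.
Total: 567.0 + 445.4 + 616.8 ns.

Δt = 1630 ns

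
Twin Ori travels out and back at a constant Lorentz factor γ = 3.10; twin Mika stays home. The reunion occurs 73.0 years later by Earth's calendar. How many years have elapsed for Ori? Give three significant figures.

γ = 3.10
Ori's clock measures proper time along the trip: τ = Δt/γ = 73.0/3.100 years.

τ = 23.5 years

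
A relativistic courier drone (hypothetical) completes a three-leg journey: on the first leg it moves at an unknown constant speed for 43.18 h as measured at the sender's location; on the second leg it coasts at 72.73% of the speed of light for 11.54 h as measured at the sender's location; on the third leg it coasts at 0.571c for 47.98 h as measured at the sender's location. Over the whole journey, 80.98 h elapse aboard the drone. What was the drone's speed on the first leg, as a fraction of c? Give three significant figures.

β = 0.626

Leg 1: speed unknown; τ_1 = 43.18/γ_1.
Leg 2: β = 0.7273; γ = 1/√(1 − 0.7273²) = 1/√0.4710 = 1.457; τ_2 = 11.54/1.457 = 7.920 h.
Leg 3: γ = 1/√(1 − 0.571²) = 1/√0.6740 = 1.218; τ_3 = 47.98/1.218 = 39.39 h.
Total proper time: τ_1 + 7.920 + 39.39 = 80.98, so τ_1 = 80.98 − 47.31 = 33.67 h.
γ_1 = 43.18/33.67 = 1.282; β = √(1 − 1/γ²) = √0.3920.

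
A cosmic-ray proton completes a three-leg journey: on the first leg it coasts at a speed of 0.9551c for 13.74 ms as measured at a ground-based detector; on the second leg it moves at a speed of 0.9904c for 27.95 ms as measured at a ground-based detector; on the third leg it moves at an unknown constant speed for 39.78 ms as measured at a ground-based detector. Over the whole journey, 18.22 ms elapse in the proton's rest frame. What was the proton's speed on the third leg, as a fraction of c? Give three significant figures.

β = 0.966

Leg 1: γ = 1/√(1 − 0.9551²) = 1/√0.08778 = 3.375; τ_1 = 13.74/3.375 = 4.071 ms.
Leg 2: γ = 1/√(1 − 0.9904²) = 1/√0.01911 = 7.234; τ_2 = 27.95/7.234 = 3.864 ms.
Leg 3: speed unknown; τ_3 = 39.78/γ_3.
Total proper time: 4.071 + 3.864 + τ_3 = 18.22, so τ_3 = 18.22 − 7.934 = 10.29 ms.
γ_3 = 39.78/10.29 = 3.868; β = √(1 − 1/γ²) = √0.9331.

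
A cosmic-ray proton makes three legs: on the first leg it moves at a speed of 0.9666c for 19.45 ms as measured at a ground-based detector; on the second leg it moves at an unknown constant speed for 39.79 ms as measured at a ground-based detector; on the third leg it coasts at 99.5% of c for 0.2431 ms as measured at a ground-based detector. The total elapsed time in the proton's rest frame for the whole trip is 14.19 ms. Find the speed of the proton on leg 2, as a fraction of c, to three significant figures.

Leg 1: γ = 1/√(1 − 0.9666²) = 1/√0.06568 = 3.902; τ_1 = 19.45/3.902 = 4.985 ms.
Leg 2: speed unknown; τ_2 = 39.79/γ_2.
Leg 3: β = 0.995; γ = 1/√(1 − 0.995²) = 1/√0.009975 = 10.01; τ_3 = 0.2431/10.01 = 0.02428 ms.
Total proper time: 4.985 + τ_2 + 0.02428 = 14.19, so τ_2 = 14.19 − 5.009 = 9.181 ms.
γ_2 = 39.79/9.181 = 4.334; β = √(1 − 1/γ²) = √0.9468.

β = 0.973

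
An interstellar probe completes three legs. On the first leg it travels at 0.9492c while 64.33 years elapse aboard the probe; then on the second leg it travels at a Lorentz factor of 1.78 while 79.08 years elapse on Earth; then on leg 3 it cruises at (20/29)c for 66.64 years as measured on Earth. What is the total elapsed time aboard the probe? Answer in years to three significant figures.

τ = 157 years

Leg 1: 64.33 years is already measured aboard the probe.
Leg 2: γ = 1.78; τ_2 = 79.08/1.780 = 44.43 years.
Leg 3: γ = 1/√(1 − (20/29)²) = 29/21 ≈ 1.381; τ_3 = 66.64/1.381 = 48.26 years.
Total: 64.33 + 44.43 + 48.26 years.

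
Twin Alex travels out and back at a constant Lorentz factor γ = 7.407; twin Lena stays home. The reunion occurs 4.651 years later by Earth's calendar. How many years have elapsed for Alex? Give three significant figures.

γ = 7.407
Alex's clock measures proper time along the trip: τ = Δt/γ = 4.651/7.407 years.

τ = 0.628 years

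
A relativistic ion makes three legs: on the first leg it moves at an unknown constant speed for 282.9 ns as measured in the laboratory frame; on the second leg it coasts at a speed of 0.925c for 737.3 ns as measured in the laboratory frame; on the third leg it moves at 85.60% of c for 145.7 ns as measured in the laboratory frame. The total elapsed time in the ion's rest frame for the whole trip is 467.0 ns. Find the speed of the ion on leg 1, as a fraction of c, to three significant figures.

Leg 1: speed unknown; τ_1 = 282.9/γ_1.
Leg 2: γ = 1/√(1 − 0.925²) = 1/√0.1444 = 2.632; τ_2 = 737.3/2.632 = 280.1 ns.
Leg 3: β = 0.8560; γ = 1/√(1 − 0.8560²) = 1/√0.2673 = 1.934; τ_3 = 145.7/1.934 = 75.32 ns.
Total proper time: τ_1 + 280.1 + 75.32 = 467.0, so τ_1 = 467.0 − 355.5 = 111.5 ns.
γ_1 = 282.9/111.5 = 2.537; β = √(1 − 1/γ²) = √0.8446.

β = 0.919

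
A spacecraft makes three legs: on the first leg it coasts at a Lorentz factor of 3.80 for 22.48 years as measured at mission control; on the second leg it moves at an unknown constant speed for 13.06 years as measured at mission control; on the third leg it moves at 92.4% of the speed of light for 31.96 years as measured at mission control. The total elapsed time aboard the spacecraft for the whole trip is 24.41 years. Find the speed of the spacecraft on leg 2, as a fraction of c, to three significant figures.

Leg 1: γ = 3.80; τ_1 = 22.48/3.800 = 5.916 years.
Leg 2: speed unknown; τ_2 = 13.06/γ_2.
Leg 3: β = 0.924; γ = 1/√(1 − 0.924²) = 1/√0.1462 = 2.615; τ_3 = 31.96/2.615 = 12.22 years.
Total proper time: 5.916 + τ_2 + 12.22 = 24.41, so τ_2 = 24.41 − 18.14 = 6.273 years.
γ_2 = 13.06/6.273 = 2.082; β = √(1 − 1/γ²) = √0.7693.

β = 0.877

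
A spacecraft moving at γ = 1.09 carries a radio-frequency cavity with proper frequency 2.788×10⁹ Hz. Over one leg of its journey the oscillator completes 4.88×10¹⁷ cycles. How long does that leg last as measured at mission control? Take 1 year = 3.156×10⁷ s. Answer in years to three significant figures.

Δt = 6.05 years

γ = 1.09
Proper time for N cycles: τ = N/f = 4.88×10¹⁷/(2.788×10⁹) = 1.750×10⁸ s = 5.546 years.
Lab-frame duration Δt = γτ = 1.090 × 5.546 = 6.045 years.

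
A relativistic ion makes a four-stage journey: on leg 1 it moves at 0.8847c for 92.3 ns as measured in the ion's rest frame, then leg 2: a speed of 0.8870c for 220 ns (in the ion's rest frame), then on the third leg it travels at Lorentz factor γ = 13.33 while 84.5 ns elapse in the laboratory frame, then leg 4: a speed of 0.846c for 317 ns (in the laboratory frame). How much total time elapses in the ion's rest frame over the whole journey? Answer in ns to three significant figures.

Leg 1: 92.3 ns is already measured in the ion's rest frame.
Leg 2: 220 ns is already measured in the ion's rest frame.
Leg 3: γ = 13.33; τ_3 = 84.5/13.33 = 6.339 ns.
Leg 4: γ = 1/√(1 − 0.846²) = 1/√0.2843 = 1.876; τ_4 = 317/1.876 = 169.0 ns.
Total: 92.30 + 220.0 + 6.339 + 169.0 ns.

τ = 488 ns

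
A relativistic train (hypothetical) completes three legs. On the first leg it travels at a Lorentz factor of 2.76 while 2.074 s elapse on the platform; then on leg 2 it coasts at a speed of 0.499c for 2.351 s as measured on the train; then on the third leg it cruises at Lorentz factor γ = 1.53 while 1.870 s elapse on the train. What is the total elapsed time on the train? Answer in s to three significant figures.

Leg 1: γ = 2.76; τ_1 = 2.074/2.760 = 0.7514 s.
Leg 2: 2.351 s is already measured on the train.
Leg 3: 1.870 s is already measured on the train.
Total: 0.7514 + 2.351 + 1.870 s.

τ = 4.97 s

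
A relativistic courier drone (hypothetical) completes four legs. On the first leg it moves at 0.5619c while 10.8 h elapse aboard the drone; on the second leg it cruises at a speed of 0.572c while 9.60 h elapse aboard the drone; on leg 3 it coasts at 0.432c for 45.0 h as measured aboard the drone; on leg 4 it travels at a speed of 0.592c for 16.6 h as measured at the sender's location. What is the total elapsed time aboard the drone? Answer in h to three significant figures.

Leg 1: 10.8 h is already measured aboard the drone.
Leg 2: 9.60 h is already measured aboard the drone.
Leg 3: 45.0 h is already measured aboard the drone.
Leg 4: γ = 1/√(1 − 0.592²) = 1/√0.6495 = 1.241; τ_4 = 16.6/1.241 = 13.38 h.
Total: 10.80 + 9.600 + 45.00 + 13.38 h.

τ = 78.8 h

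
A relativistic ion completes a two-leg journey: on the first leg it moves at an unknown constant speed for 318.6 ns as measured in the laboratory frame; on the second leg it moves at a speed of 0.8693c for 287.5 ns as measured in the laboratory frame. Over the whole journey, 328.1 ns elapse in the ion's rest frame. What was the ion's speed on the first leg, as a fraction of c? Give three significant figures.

Leg 1: speed unknown; τ_1 = 318.6/γ_1.
Leg 2: γ = 1/√(1 − 0.8693²) = 1/√0.2443 = 2.023; τ_2 = 287.5/2.023 = 142.1 ns.
Total proper time: τ_1 + 142.1 = 328.1, so τ_1 = 328.1 − 142.1 = 186.0 ns.
γ_1 = 318.6/186.0 = 1.713; β = √(1 − 1/γ²) = √0.6592.

β = 0.812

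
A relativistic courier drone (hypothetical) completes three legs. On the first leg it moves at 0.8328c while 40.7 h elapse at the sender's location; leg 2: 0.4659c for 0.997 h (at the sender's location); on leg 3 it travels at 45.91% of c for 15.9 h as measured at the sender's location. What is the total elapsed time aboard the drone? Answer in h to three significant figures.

τ = 37.5 h

Leg 1: γ = 1/√(1 − 0.8328²) = 1/√0.3064 = 1.806; τ_1 = 40.7/1.806 = 22.53 h.
Leg 2: γ = 1/√(1 − 0.4659²) = 1/√0.7829 = 1.130; τ_2 = 0.997/1.130 = 0.8822 h.
Leg 3: β = 0.4591; γ = 1/√(1 − 0.4591²) = 1/√0.7892 = 1.126; τ_3 = 15.9/1.126 = 14.13 h.
Total: 22.53 + 0.8822 + 14.13 h.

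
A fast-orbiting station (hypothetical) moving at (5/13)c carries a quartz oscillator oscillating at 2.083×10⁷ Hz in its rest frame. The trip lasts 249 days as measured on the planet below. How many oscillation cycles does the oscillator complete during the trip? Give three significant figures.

N = 4.14×10¹⁴

γ = 1/√(1 − (5/13)²) = 13/12 ≈ 1.083
The oscillator's own cycle count is N = f × τ where τ is the proper time aboard the station. τ = Δt/γ = 249/1.083 = 229.8 days = 1.986×10⁷ s.
N = 2.083×10⁷ × 1.986×10⁷ = 4.137×10¹⁴.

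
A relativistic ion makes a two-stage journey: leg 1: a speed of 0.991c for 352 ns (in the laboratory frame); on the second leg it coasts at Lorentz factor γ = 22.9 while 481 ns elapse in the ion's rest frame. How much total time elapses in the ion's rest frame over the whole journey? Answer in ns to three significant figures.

τ = 528 ns

Leg 1: γ = 1/√(1 − 0.991²) = 1/√0.01792 = 7.470; τ_1 = 352/7.470 = 47.12 ns.
Leg 2: 481 ns is already measured in the ion's rest frame.
Total: 47.12 + 481.0 ns.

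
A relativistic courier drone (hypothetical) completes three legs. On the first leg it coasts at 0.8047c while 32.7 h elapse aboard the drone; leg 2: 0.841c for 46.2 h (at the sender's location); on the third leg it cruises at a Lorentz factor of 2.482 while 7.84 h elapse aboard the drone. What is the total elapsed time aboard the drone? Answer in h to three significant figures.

τ = 65.5 h

Leg 1: 32.7 h is already measured aboard the drone.
Leg 2: γ = 1/√(1 − 0.841²) = 1/√0.2927 = 1.848; τ_2 = 46.2/1.848 = 25.00 h.
Leg 3: 7.84 h is already measured aboard the drone.
Total: 32.70 + 25.00 + 7.840 h.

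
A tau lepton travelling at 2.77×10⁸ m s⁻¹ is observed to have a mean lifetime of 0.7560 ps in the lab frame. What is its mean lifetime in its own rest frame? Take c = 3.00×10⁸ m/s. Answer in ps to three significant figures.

β = 2.77×10⁸/3.00×10⁸ = 0.9233; γ = 1/√(1 − 0.9233²) = 2.604
The lab-frame lifetime is the dilated interval; the proper lifetime is τ₀ = Δt/γ = 0.7560/2.604 ps.

τ₀ = 0.290 ps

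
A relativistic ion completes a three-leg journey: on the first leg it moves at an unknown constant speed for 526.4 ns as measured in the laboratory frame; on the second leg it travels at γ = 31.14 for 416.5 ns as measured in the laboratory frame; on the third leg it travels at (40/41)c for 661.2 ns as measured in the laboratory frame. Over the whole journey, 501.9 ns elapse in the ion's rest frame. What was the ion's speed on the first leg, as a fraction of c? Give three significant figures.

β = 0.758

Leg 1: speed unknown; τ_1 = 526.4/γ_1.
Leg 2: γ = 31.14; τ_2 = 416.5/31.14 = 13.38 ns.
Leg 3: γ = 1/√(1 − (40/41)²) = 41/9 ≈ 4.556; τ_3 = 661.2/4.556 = 145.1 ns.
Total proper time: τ_1 + 13.38 + 145.1 = 501.9, so τ_1 = 501.9 − 158.5 = 343.4 ns.
γ_1 = 526.4/343.4 = 1.533; β = √(1 − 1/γ²) = √0.5745.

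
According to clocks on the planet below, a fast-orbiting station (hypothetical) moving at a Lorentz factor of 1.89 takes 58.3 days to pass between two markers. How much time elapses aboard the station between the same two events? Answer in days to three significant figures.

γ = 1.89
The interval measured on the planet below is the dilated one; the clock aboard the station measures the proper time τ = Δt/γ = 58.3/1.890 days.

τ = 30.8 days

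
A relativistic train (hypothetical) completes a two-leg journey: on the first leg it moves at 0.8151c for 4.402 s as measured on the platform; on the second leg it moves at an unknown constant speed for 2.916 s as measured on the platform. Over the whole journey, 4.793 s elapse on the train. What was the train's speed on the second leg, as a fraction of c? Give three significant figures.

β = 0.639

Leg 1: γ = 1/√(1 − 0.8151²) = 1/√0.3356 = 1.726; τ_1 = 4.402/1.726 = 2.550 s.
Leg 2: speed unknown; τ_2 = 2.916/γ_2.
Total proper time: 2.550 + τ_2 = 4.793, so τ_2 = 4.793 − 2.550 = 2.243 s.
γ_2 = 2.916/2.243 = 1.300; β = √(1 − 1/γ²) = √0.4084.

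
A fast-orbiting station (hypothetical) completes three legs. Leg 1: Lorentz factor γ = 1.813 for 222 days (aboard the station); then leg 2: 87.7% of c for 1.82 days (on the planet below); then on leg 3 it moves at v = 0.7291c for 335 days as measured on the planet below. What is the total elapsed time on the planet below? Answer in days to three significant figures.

Leg 1: γ = 1.813; Δt_1 = 1.813 × 222 = 402.5 days.
Leg 2: 1.82 days is already measured on the planet below.
Leg 3: 335 days is already measured on the planet below.
Total: 402.5 + 1.820 + 335.0 days.

Δt = 739 days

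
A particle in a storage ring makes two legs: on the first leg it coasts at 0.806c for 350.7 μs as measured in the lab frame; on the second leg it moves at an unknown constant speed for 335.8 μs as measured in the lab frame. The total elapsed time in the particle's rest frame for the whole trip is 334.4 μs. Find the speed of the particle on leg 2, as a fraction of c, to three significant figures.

β = 0.926

Leg 1: γ = 1/√(1 − 0.806²) = 1/√0.3504 = 1.689; τ_1 = 350.7/1.689 = 207.6 μs.
Leg 2: speed unknown; τ_2 = 335.8/γ_2.
Total proper time: 207.6 + τ_2 = 334.4, so τ_2 = 334.4 − 207.6 = 126.8 μs.
γ_2 = 335.8/126.8 = 2.648; β = √(1 − 1/γ²) = √0.8574.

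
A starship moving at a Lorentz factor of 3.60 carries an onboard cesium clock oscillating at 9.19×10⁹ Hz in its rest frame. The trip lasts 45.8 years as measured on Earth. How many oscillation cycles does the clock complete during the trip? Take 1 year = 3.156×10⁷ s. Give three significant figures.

γ = 3.60
The oscillator's own cycle count is N = f × τ where τ is the proper time on the ship. τ = Δt/γ = 45.8/3.600 = 12.72 years = 4.015×10⁸ s.
N = 9.19×10⁹ × 4.015×10⁸ = 3.690×10¹⁸.

N = 3.69×10¹⁸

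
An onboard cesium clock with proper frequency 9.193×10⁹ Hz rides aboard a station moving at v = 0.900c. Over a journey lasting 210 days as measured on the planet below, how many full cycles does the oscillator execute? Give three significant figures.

γ = 1/√(1 − 0.900²) = 1/√0.1900 = 2.294
The oscillator's own cycle count is N = f × τ where τ is the proper time aboard the station. τ = Δt/γ = 210/2.294 = 91.54 days = 7.909×10⁶ s.
N = 9.193×10⁹ × 7.909×10⁶ = 7.271×10¹⁶.

N = 7.27×10¹⁶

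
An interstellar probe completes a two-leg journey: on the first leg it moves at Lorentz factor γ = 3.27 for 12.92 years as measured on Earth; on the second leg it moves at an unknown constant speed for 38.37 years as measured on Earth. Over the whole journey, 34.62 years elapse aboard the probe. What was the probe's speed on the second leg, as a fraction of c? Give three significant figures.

β = 0.601

Leg 1: γ = 3.27; τ_1 = 12.92/3.270 = 3.951 years.
Leg 2: speed unknown; τ_2 = 38.37/γ_2.
Total proper time: 3.951 + τ_2 = 34.62, so τ_2 = 34.62 − 3.951 = 30.67 years.
γ_2 = 38.37/30.67 = 1.251; β = √(1 − 1/γ²) = √0.3611.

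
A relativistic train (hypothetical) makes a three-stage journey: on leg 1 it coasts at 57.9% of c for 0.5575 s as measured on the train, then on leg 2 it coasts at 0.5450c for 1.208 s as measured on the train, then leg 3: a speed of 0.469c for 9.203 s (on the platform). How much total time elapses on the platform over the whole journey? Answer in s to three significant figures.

Δt = 11.3 s

Leg 1: β = 0.579; γ = 1/√(1 − 0.579²) = 1/√0.6648 = 1.227; Δt_1 = 1.227 × 0.5575 = 0.6838 s.
Leg 2: γ = 1/√(1 − 0.5450²) = 1/√0.7030 = 1.193; Δt_2 = 1.193 × 1.208 = 1.441 s.
Leg 3: 9.203 s is already measured on the platform.
Total: 0.6838 + 1.441 + 9.203 s.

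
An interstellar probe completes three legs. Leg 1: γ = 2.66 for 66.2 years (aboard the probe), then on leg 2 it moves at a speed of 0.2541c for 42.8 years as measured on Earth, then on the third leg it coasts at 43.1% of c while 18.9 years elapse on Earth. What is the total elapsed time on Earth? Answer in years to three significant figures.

Leg 1: γ = 2.66; Δt_1 = 2.660 × 66.2 = 176.1 years.
Leg 2: 42.8 years is already measured on Earth.
Leg 3: 18.9 years is already measured on Earth.
Total: 176.1 + 42.80 + 18.90 years.

Δt = 238 years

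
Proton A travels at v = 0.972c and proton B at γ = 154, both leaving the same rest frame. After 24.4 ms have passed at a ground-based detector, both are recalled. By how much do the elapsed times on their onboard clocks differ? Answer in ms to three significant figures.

|τ_A − τ_B| = 5.58 ms

A: γ = 1/√(1 − 0.972²) = 1/√0.05522 = 4.256; τ_A = 24.4/4.256 = 5.734 ms.
B: γ = 154; τ_B = 24.4/154.0 = 0.1584 ms.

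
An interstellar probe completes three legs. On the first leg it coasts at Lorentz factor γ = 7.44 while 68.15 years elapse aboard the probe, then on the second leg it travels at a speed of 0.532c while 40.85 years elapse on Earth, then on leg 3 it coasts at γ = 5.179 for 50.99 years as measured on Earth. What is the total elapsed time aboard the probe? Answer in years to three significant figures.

Leg 1: 68.15 years is already measured aboard the probe.
Leg 2: γ = 1/√(1 − 0.532²) = 1/√0.7170 = 1.181; τ_2 = 40.85/1.181 = 34.59 years.
Leg 3: γ = 5.179; τ_3 = 50.99/5.179 = 9.846 years.
Total: 68.15 + 34.59 + 9.846 years.

τ = 113 years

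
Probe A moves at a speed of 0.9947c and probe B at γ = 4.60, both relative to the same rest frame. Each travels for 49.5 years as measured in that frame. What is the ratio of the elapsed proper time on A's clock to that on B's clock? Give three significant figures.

A: γ = 1/√(1 − 0.9947²) = 1/√0.01057 = 9.726. B: γ = 4.60.
τ_A/τ_B = γ_B/γ_A = 4.600/9.726 = 0.4730, so τ_A/τ_B = 0.4730.

τ_A/τ_B = 0.473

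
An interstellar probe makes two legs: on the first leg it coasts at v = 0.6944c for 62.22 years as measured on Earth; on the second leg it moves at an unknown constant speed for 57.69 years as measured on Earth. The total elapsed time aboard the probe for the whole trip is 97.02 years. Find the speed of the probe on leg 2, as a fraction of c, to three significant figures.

Leg 1: γ = 1/√(1 − 0.6944²) = 1/√0.5178 = 1.390; τ_1 = 62.22/1.390 = 44.77 years.
Leg 2: speed unknown; τ_2 = 57.69/γ_2.
Total proper time: 44.77 + τ_2 = 97.02, so τ_2 = 97.02 − 44.77 = 52.25 years.
γ_2 = 57.69/52.25 = 1.104; β = √(1 − 1/γ²) = √0.1798.

β = 0.424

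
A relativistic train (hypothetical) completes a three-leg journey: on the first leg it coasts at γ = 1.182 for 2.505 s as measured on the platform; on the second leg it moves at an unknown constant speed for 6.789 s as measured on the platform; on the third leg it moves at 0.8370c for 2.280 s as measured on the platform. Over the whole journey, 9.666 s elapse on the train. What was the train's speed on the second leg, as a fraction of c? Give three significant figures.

β = 0.373

Leg 1: γ = 1.182; τ_1 = 2.505/1.182 = 2.119 s.
Leg 2: speed unknown; τ_2 = 6.789/γ_2.
Leg 3: γ = 1/√(1 − 0.8370²) = 1/√0.2994 = 1.827; τ_3 = 2.280/1.827 = 1.248 s.
Total proper time: 2.119 + τ_2 + 1.248 = 9.666, so τ_2 = 9.666 − 3.367 = 6.299 s.
γ_2 = 6.789/6.299 = 1.078; β = √(1 − 1/γ²) = √0.1391.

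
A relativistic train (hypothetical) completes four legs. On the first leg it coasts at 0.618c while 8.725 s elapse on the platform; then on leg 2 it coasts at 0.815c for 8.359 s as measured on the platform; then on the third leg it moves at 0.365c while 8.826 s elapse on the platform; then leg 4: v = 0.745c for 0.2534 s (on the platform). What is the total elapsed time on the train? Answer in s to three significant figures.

Leg 1: γ = 1/√(1 − 0.618²) = 1/√0.6181 = 1.272; τ_1 = 8.725/1.272 = 6.859 s.
Leg 2: γ = 1/√(1 − 0.815²) = 1/√0.3358 = 1.726; τ_2 = 8.359/1.726 = 4.844 s.
Leg 3: γ = 1/√(1 − 0.365²) = 1/√0.8668 = 1.074; τ_3 = 8.826/1.074 = 8.217 s.
Leg 4: γ = 1/√(1 − 0.745²) = 1/√0.4450 = 1.499; τ_4 = 0.2534/1.499 = 0.1690 s.
Total: 6.859 + 4.844 + 8.217 + 0.1690 s.

τ = 20.1 s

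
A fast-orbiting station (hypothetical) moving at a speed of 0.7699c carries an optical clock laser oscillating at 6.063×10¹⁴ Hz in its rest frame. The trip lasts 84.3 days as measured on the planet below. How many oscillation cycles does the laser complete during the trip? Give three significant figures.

N = 2.82×10²¹

γ = 1/√(1 − 0.7699²) = 1/√0.4073 = 1.567
The oscillator's own cycle count is N = f × τ where τ is the proper time aboard the station. τ = Δt/γ = 84.3/1.567 = 53.80 days = 4.648×10⁶ s.
N = 6.063×10¹⁴ × 4.648×10⁶ = 2.818×10²¹.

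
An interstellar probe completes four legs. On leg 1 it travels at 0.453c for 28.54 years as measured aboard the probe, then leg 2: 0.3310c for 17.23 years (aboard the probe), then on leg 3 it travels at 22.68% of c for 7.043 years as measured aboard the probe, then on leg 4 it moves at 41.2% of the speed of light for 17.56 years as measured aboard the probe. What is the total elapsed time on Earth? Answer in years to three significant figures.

Δt = 76.8 years

Leg 1: γ = 1/√(1 − 0.453²) = 1/√0.7948 = 1.122; Δt_1 = 1.122 × 28.54 = 32.01 years.
Leg 2: γ = 1/√(1 − 0.3310²) = 1/√0.8904 = 1.060; Δt_2 = 1.060 × 17.23 = 18.26 years.
Leg 3: β = 0.2268; γ = 1/√(1 − 0.2268²) = 1/√0.9486 = 1.027; Δt_3 = 1.027 × 7.043 = 7.231 years.
Leg 4: β = 0.412; γ = 1/√(1 − 0.412²) = 1/√0.8303 = 1.097; Δt_4 = 1.097 × 17.56 = 19.27 years.
Total: 32.01 + 18.26 + 7.231 + 19.27 years.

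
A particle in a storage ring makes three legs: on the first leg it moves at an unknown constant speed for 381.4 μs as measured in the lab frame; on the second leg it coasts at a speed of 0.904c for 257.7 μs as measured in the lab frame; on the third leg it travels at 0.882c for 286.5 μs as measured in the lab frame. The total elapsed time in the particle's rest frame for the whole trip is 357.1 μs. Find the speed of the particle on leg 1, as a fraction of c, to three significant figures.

β = 0.956

Leg 1: speed unknown; τ_1 = 381.4/γ_1.
Leg 2: γ = 1/√(1 − 0.904²) = 1/√0.1828 = 2.339; τ_2 = 257.7/2.339 = 110.2 μs.
Leg 3: γ = 1/√(1 − 0.882²) = 1/√0.2221 = 2.122; τ_3 = 286.5/2.122 = 135.0 μs.
Total proper time: τ_1 + 110.2 + 135.0 = 357.1, so τ_1 = 357.1 − 245.2 = 111.9 μs.
γ_1 = 381.4/111.9 = 3.408; β = √(1 − 1/γ²) = √0.9139.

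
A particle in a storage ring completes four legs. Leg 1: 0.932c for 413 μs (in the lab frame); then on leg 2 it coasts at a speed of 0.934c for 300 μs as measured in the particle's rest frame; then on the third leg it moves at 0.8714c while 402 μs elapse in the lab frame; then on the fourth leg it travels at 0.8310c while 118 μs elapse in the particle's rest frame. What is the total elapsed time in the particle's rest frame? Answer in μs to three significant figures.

Leg 1: γ = 1/√(1 − 0.932²) = 1/√0.1314 = 2.759; τ_1 = 413/2.759 = 149.7 μs.
Leg 2: 300 μs is already measured in the particle's rest frame.
Leg 3: γ = 1/√(1 − 0.8714²) = 1/√0.2407 = 2.038; τ_3 = 402/2.038 = 197.2 μs.
Leg 4: 118 μs is already measured in the particle's rest frame.
Total: 149.7 + 300.0 + 197.2 + 118.0 μs.

τ = 765 μs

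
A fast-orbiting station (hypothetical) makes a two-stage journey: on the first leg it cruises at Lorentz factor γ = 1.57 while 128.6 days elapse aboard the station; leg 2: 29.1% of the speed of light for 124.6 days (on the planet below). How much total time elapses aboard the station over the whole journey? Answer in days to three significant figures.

τ = 248 days

Leg 1: 128.6 days is already measured aboard the station.
Leg 2: β = 0.291; γ = 1/√(1 − 0.291²) = 1/√0.9153 = 1.045; τ_2 = 124.6/1.045 = 119.2 days.
Total: 128.6 + 119.2 days.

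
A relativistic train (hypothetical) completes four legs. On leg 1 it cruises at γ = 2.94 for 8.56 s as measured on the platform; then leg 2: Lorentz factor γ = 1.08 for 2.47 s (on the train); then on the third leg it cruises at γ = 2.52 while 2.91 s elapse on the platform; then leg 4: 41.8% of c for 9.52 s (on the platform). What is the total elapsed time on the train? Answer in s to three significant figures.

Leg 1: γ = 2.94; τ_1 = 8.56/2.940 = 2.912 s.
Leg 2: 2.47 s is already measured on the train.
Leg 3: γ = 2.52; τ_3 = 2.91/2.520 = 1.155 s.
Leg 4: β = 0.418; γ = 1/√(1 − 0.418²) = 1/√0.8253 = 1.101; τ_4 = 9.52/1.101 = 8.648 s.
Total: 2.912 + 2.470 + 1.155 + 8.648 s.

τ = 15.2 s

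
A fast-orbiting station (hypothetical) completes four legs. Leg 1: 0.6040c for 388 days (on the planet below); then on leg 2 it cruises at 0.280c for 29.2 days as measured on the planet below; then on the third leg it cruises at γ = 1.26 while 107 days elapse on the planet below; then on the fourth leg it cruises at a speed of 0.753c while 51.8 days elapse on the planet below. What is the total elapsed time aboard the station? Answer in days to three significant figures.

Leg 1: γ = 1/√(1 − 0.6040²) = 1/√0.6352 = 1.255; τ_1 = 388/1.255 = 309.2 days.
Leg 2: γ = 1/√(1 − 0.280²) = 25/24 ≈ 1.042; τ_2 = 29.2/1.042 = 28.03 days.
Leg 3: γ = 1.26; τ_3 = 107/1.260 = 84.92 days.
Leg 4: γ = 1/√(1 − 0.753²) = 1/√0.4330 = 1.520; τ_4 = 51.8/1.520 = 34.09 days.
Total: 309.2 + 28.03 + 84.92 + 34.09 days.

τ = 456 days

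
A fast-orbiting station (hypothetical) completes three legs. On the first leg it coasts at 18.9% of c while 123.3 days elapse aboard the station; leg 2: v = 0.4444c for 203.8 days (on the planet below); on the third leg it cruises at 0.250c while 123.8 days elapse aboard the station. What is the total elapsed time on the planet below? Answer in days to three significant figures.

Δt = 457 days

Leg 1: β = 0.189; γ = 1/√(1 − 0.189²) = 1/√0.9643 = 1.018; Δt_1 = 1.018 × 123.3 = 125.6 days.
Leg 2: 203.8 days is already measured on the planet below.
Leg 3: γ = 1/√(1 − 0.250²) = 1/√0.9375 = 1.033; Δt_3 = 1.033 × 123.8 = 127.9 days.
Total: 125.6 + 203.8 + 127.9 days.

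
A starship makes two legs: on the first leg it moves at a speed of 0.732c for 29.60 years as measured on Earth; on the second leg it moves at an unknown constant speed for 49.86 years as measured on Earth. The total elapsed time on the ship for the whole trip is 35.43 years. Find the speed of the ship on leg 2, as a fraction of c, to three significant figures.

Leg 1: γ = 1/√(1 − 0.732²) = 1/√0.4642 = 1.468; τ_1 = 29.60/1.468 = 20.17 years.
Leg 2: speed unknown; τ_2 = 49.86/γ_2.
Total proper time: 20.17 + τ_2 = 35.43, so τ_2 = 35.43 − 20.17 = 15.26 years.
γ_2 = 49.86/15.26 = 3.267; β = √(1 − 1/γ²) = √0.9063.

β = 0.952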